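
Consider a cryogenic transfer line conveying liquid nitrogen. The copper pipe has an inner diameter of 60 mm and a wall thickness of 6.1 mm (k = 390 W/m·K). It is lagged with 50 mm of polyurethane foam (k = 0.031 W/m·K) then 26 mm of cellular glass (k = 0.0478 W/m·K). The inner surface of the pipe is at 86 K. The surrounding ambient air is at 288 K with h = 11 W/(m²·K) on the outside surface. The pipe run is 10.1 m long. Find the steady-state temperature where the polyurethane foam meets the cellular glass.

T ≈ 251 K

Cylindrical conduction, so R = ln(r₂/r₁)/(2πkL) per layer, in series:
R_copper pipe wall = ln(36.1/30)/(2π×390×10.1) = 7.479×10^-6 K/W
R_polyurethane foam = ln(86.1/36.1)/(2π×0.031×10.1) = 0.4418 K/W
R_cellular glass = ln(112.1/86.1)/(2π×0.0478×10.1) = 0.08699 K/W
R_outer film = 1/(h_o·2πr_oL) = 1/(11×2π×0.1121×10.1) = 0.01278 K/W
R_total = 0.5416 K/W
Q = ΔT/R_total = 202/0.5416
Q = 373 W
T_interface = T_inner + Q·ΣR(inner→interface) = 86 + 373×0.4418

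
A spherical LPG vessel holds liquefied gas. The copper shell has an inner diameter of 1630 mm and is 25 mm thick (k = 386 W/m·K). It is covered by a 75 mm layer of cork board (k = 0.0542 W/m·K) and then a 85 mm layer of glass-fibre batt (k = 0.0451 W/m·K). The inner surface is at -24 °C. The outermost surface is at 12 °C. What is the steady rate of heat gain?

Q ≈ 117 W

Radial (spherical) resistances in series:
R_copper shell = (1/0.815 − 1/0.84)/(4π×386) = 7.528×10^-6 K/W
R_cork board = (1/0.84 − 1/0.915)/(4π×0.0542) = 0.1433 K/W
R_glass-fibre batt = (1/0.915 − 1/1)/(4π×0.0451) = 0.1639 K/W
R_total = 0.3072 K/W
Q = ΔT/R_total = 36/0.3072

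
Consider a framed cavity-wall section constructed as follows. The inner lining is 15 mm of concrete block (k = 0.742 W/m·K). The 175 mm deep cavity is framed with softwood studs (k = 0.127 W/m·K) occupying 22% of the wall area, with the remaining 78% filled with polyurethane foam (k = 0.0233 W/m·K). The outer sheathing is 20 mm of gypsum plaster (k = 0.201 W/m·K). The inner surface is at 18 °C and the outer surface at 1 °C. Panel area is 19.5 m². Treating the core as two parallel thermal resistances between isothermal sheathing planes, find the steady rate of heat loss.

Q ≈ 84.7 W

Sheathing layers in series; stud and cavity paths in parallel between them.
R_inner = 0.015/(0.742×19.5) = 0.001037 K/W
R_stud  = 0.175/(0.127×0.22×19.5) = 0.3212 K/W
R_cav   = 0.175/(0.0233×0.78×19.5) = 0.4938 K/W
1/R_core = 1/R_stud + 1/R_cav → R_core = 0.1946 K/W
R_outer = 0.02/(0.201×19.5) = 0.005103 K/W
R_total = 0.2008 K/W
Q = ΔT/R_total = 17/0.2008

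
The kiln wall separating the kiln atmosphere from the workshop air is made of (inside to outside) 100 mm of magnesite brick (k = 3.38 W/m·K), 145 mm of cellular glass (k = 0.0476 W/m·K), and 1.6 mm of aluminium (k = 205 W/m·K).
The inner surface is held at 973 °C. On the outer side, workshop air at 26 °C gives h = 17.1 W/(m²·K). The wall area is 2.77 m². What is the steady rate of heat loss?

Thermal resistances in series:
R_magnesite brick = L/(kA) = 0.1/(3.38×2.77) = 0.01068 K/W
R_cellular glass = L/(kA) = 0.145/(0.0476×2.77) = 1.1 K/W
R_aluminium = L/(kA) = 0.0016/(205×2.77) = 2.818×10^-6 K/W
R_outer film = 1/(h_o·A) = 1/(17.1×2.77) = 0.02111 K/W
R_total = 1.132 K/W
Q = ΔT / R_total = 947 / 1.132

Q ≈ 837 W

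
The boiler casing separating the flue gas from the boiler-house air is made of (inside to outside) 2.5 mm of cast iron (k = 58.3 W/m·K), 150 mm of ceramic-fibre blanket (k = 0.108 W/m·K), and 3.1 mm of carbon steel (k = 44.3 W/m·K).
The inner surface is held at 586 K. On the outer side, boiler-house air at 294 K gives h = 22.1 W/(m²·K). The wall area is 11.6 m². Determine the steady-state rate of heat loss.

Series thermal resistances:
R_cast iron = L/(kA) = 0.0025/(58.3×11.6) = 3.697×10^-6 K/W
R_ceramic-fibre blanket = L/(kA) = 0.15/(0.108×11.6) = 0.1197 K/W
R_carbon steel = L/(kA) = 0.0031/(44.3×11.6) = 6.033×10^-6 K/W
R_outer film = 1/(h_o·A) = 1/(22.1×11.6) = 0.003901 K/W
R_total = 0.1236 K/W
Q = ΔT / R_total = 292 / 0.1236

Q ≈ 2360 W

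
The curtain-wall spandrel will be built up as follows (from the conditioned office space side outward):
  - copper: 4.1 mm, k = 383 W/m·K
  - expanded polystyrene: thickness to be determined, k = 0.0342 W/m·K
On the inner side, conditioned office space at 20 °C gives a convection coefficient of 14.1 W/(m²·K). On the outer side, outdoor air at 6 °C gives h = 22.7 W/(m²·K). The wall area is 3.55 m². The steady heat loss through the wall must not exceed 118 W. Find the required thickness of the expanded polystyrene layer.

L ≈ 10.5 mm

Treating each layer as a thermal resistance in series:
R_inner film = 1/(h_i·A) = 1/(14.1×3.55) = 0.01998 K/W
R_copper = L/(kA) = 0.0041/(383×3.55) = 3.015×10^-6 K/W
R_outer film = 1/(h_o·A) = 1/(22.7×3.55) = 0.01241 K/W
Sum of the known resistances R_other = 0.03239 K/W
Required total resistance R_tot = ΔT/Q_allow = 14/118 = 0.1186 K/W
R_expanded polystyrene = R_tot − R_other = 0.08625 K/W
L = R·k·A = 0.08625×0.0342×3.55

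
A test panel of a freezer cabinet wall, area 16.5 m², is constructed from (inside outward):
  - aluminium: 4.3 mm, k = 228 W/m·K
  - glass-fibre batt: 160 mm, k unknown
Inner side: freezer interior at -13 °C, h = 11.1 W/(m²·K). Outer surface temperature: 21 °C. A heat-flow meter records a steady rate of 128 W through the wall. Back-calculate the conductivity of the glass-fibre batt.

Series thermal resistances:
R_inner film = 1/(h_i·A) = 1/(11.1×16.5) = 0.00546 K/W
R_aluminium = L/(kA) = 0.0043/(228×16.5) = 1.143×10^-6 K/W
Sum of known resistances R_other = 0.005461 K/W
Total R = ΔT/Q = 34/128 = 0.2656 K/W
R_glass-fibre batt = R_total − R_other = 0.2602 K/W
k = L/(R·A) = 0.16/(0.2602×16.5)

k ≈ 0.0373 W/(m·K)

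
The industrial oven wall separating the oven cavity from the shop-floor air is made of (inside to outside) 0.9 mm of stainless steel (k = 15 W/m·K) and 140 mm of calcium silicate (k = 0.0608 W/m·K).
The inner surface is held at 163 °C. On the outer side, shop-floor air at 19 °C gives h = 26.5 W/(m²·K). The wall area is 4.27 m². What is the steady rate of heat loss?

Using the resistance-network approach (series):
R_stainless steel = L/(kA) = 0.0009/(15×4.27) = 1.405×10^-5 K/W
R_calcium silicate = L/(kA) = 0.14/(0.0608×4.27) = 0.5393 K/W
R_outer film = 1/(h_o·A) = 1/(26.5×4.27) = 0.008837 K/W
R_total = 0.5481 K/W
Q = ΔT / R_total = 144 / 0.5481

Q ≈ 263 W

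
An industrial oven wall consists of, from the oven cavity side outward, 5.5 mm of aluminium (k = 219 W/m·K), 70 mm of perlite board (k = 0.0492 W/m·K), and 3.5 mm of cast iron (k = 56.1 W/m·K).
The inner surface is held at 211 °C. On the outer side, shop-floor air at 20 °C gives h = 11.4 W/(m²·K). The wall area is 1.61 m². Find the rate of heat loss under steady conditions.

Q ≈ 204 W

Model the wall as resistances in series:
R_aluminium = L/(kA) = 0.0055/(219×1.61) = 1.56×10^-5 K/W
R_perlite board = L/(kA) = 0.07/(0.0492×1.61) = 0.8837 K/W
R_cast iron = L/(kA) = 0.0035/(56.1×1.61) = 3.875×10^-5 K/W
R_outer film = 1/(h_o·A) = 1/(11.4×1.61) = 0.05448 K/W
R_total = 0.9382 K/W
Q = ΔT / R_total = 191 / 0.9382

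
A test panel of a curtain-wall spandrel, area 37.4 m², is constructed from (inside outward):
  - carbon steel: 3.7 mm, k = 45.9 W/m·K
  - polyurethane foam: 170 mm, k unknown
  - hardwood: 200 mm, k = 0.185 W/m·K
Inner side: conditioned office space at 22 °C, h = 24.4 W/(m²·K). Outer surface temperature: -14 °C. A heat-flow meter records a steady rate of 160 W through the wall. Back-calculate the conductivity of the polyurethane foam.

Treating each layer as a thermal resistance in series:
R_inner film = 1/(h_i·A) = 1/(24.4×37.4) = 0.001096 K/W
R_carbon steel = L/(kA) = 0.0037/(45.9×37.4) = 2.155×10^-6 K/W
R_hardwood = L/(kA) = 0.2/(0.185×37.4) = 0.02891 K/W
Sum of known resistances R_other = 0.03 K/W
Total R = ΔT/Q = 36/160 = 0.225 K/W
R_polyurethane foam = R_total − R_other = 0.195 K/W
k = L/(R·A) = 0.17/(0.195×37.4)

k ≈ 0.0233 W/(m·K)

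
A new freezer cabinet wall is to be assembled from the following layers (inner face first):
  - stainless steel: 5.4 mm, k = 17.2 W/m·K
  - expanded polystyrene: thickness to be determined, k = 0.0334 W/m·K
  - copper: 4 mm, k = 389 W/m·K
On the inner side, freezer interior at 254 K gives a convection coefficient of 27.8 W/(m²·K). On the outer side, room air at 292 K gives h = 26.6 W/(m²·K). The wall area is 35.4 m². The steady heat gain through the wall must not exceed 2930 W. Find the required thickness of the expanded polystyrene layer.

Series thermal resistances:
R_inner film = 1/(h_i·A) = 1/(27.8×35.4) = 0.001016 K/W
R_stainless steel = L/(kA) = 0.0054/(17.2×35.4) = 8.869×10^-6 K/W
R_copper = L/(kA) = 0.004/(389×35.4) = 2.905×10^-7 K/W
R_outer film = 1/(h_o·A) = 1/(26.6×35.4) = 0.001062 K/W
Sum of the known resistances R_other = 0.002087 K/W
Required total resistance R_tot = ΔT/Q_allow = 38/2930 = 0.01297 K/W
R_expanded polystyrene = R_tot − R_other = 0.01088 K/W
L = R·k·A = 0.01088×0.0334×35.4

L ≈ 12.9 mm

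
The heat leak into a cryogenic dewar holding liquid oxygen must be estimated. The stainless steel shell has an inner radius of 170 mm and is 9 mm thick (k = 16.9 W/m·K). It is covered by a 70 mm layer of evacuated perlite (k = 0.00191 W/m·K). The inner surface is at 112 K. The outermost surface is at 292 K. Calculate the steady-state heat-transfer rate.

Q ≈ 2.75 W

For a spherical shell R = (1/r₁ − 1/r₂)/(4πk); film R = 1/(h·4πr²). In series:
R_stainless steel shell = (1/0.17 − 1/0.179)/(4π×16.9) = 0.001393 K/W
R_evacuated perlite = (1/0.179 − 1/0.249)/(4π×0.00191) = 65.43 K/W
R_total = 65.44 K/W
Q = ΔT/R_total = 180/65.44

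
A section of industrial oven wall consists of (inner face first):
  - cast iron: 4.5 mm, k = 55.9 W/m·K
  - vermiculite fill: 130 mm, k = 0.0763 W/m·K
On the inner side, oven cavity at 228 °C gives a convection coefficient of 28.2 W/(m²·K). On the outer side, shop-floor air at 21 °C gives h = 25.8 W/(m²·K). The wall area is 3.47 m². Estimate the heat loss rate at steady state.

Thermal resistances in series:
R_inner film = 1/(h_i·A) = 1/(28.2×3.47) = 0.01022 K/W
R_cast iron = L/(kA) = 0.0045/(55.9×3.47) = 2.32×10^-5 K/W
R_vermiculite fill = L/(kA) = 0.13/(0.0763×3.47) = 0.491 K/W
R_outer film = 1/(h_o·A) = 1/(25.8×3.47) = 0.01117 K/W
R_total = 0.5124 K/W
Q = ΔT / R_total = 207 / 0.5124

Q ≈ 404 W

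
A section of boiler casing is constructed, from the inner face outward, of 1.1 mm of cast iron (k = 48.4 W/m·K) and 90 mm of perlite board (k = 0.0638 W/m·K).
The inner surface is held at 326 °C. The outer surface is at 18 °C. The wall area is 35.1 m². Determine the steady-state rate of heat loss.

Treating each layer as a thermal resistance in series:
R_cast iron = L/(kA) = 0.0011/(48.4×35.1) = 6.475×10^-7 K/W
R_perlite board = L/(kA) = 0.09/(0.0638×35.1) = 0.04019 K/W
R_total = 0.04019 K/W
Q = ΔT / R_total = 308 / 0.04019

Q ≈ 7660 W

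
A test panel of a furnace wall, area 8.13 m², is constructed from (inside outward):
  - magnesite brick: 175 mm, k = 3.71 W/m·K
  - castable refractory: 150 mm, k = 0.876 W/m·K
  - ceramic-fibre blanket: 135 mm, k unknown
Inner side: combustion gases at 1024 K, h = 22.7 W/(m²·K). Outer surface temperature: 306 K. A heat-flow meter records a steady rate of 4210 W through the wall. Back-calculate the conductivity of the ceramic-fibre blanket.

k ≈ 0.12 W/(m·K)

Using the resistance-network approach (series):
R_inner film = 1/(h_i·A) = 1/(22.7×8.13) = 0.005419 K/W
R_magnesite brick = L/(kA) = 0.175/(3.71×8.13) = 0.005802 K/W
R_castable refractory = L/(kA) = 0.15/(0.876×8.13) = 0.02106 K/W
Sum of known resistances R_other = 0.03228 K/W
Total R = ΔT/Q = 718/4210 = 0.1705 K/W
R_ceramic-fibre blanket = R_total − R_other = 0.1383 K/W
k = L/(R·A) = 0.135/(0.1383×8.13)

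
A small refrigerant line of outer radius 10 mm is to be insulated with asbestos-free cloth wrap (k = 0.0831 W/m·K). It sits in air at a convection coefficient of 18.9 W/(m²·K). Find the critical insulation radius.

For a cylinder r_cr = k/h = 0.0831/18.9
r_cr = 4.4 mm; since the bare radius (10 mm) is above r_cr, any added insulation will reduce heat loss.

r_cr ≈ 4.4 mm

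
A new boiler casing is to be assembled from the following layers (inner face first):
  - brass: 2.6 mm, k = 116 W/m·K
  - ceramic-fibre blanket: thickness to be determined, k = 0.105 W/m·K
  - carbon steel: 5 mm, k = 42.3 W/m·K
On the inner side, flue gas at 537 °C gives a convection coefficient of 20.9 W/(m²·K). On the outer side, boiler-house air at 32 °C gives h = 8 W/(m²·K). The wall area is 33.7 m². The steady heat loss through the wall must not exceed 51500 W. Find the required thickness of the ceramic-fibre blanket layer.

Model the wall as resistances in series:
R_inner film = 1/(h_i·A) = 1/(20.9×33.7) = 0.00142 K/W
R_brass = L/(kA) = 0.0026/(116×33.7) = 6.651×10^-7 K/W
R_carbon steel = L/(kA) = 0.005/(42.3×33.7) = 3.508×10^-6 K/W
R_outer film = 1/(h_o·A) = 1/(8×33.7) = 0.003709 K/W
Sum of the known resistances R_other = 0.005133 K/W
Required total resistance R_tot = ΔT/Q_allow = 505/51500 = 0.009806 K/W
R_ceramic-fibre blanket = R_tot − R_other = 0.004673 K/W
L = R·k·A = 0.004673×0.105×33.7

L ≈ 16.5 mm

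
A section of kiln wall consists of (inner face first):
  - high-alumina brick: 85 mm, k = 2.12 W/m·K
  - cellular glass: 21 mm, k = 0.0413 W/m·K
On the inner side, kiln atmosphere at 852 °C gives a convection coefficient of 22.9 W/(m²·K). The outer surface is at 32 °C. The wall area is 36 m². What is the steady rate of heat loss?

Using the resistance-network approach (series):
R_inner film = 1/(h_i·A) = 1/(22.9×36) = 0.001213 K/W
R_high-alumina brick = L/(kA) = 0.085/(2.12×36) = 0.001114 K/W
R_cellular glass = L/(kA) = 0.021/(0.0413×36) = 0.01412 K/W
R_total = 0.01645 K/W
Q = ΔT / R_total = 820 / 0.01645

Q ≈ 49800 W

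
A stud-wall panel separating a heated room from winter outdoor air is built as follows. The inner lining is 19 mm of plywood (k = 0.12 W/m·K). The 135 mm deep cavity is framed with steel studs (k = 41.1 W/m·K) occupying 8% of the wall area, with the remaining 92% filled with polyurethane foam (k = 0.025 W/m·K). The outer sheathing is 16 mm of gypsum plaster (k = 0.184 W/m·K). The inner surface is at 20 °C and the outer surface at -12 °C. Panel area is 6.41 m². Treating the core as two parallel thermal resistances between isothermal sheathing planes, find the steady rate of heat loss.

Sheathing layers in series; stud and cavity paths in parallel between them.
R_inner = 0.019/(0.12×6.41) = 0.0247 K/W
R_stud  = 0.135/(41.1×0.08×6.41) = 0.006405 K/W
R_cav   = 0.135/(0.025×0.92×6.41) = 0.9157 K/W
1/R_core = 1/R_stud + 1/R_cav → R_core = 0.006361 K/W
R_outer = 0.016/(0.184×6.41) = 0.01357 K/W
R_total = 0.04463 K/W
Q = ΔT/R_total = 32/0.04463

Q ≈ 717 W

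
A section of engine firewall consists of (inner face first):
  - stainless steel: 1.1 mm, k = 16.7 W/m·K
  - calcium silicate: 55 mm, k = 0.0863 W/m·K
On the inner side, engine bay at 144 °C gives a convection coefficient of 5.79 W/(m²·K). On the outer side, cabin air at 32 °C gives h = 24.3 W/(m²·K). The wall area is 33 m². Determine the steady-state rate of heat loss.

Series thermal resistances:
R_inner film = 1/(h_i·A) = 1/(5.79×33) = 0.005234 K/W
R_stainless steel = L/(kA) = 0.0011/(16.7×33) = 1.996×10^-6 K/W
R_calcium silicate = L/(kA) = 0.055/(0.0863×33) = 0.01931 K/W
R_outer film = 1/(h_o·A) = 1/(24.3×33) = 0.001247 K/W
R_total = 0.0258 K/W
Q = ΔT / R_total = 112 / 0.0258

Q ≈ 4340 W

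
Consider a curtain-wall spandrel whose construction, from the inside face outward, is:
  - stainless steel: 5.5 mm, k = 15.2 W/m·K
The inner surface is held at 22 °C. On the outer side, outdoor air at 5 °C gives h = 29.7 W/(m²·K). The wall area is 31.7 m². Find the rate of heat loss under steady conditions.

Q ≈ 15800 W

Using the resistance-network approach (series):
R_stainless steel = L/(kA) = 0.0055/(15.2×31.7) = 1.141×10^-5 K/W
R_outer film = 1/(h_o·A) = 1/(29.7×31.7) = 0.001062 K/W
R_total = 0.001074 K/W
Q = ΔT / R_total = 17 / 0.001074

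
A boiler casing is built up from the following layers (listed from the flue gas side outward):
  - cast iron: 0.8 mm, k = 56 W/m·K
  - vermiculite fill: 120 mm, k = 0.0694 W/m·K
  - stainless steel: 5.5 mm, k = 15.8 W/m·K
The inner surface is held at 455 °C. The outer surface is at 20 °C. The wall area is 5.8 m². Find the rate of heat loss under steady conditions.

Model the wall as resistances in series:
R_cast iron = L/(kA) = 0.0008/(56×5.8) = 2.463×10^-6 K/W
R_vermiculite fill = L/(kA) = 0.12/(0.0694×5.8) = 0.2981 K/W
R_stainless steel = L/(kA) = 0.0055/(15.8×5.8) = 6.002×10^-5 K/W
R_total = 0.2982 K/W
Q = ΔT / R_total = 435 / 0.2982

Q ≈ 1460 W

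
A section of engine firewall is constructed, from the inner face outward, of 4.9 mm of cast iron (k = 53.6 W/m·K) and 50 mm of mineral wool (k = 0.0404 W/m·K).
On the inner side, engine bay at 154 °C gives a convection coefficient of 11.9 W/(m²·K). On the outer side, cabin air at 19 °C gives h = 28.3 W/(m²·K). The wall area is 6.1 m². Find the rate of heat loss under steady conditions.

Thermal resistances in series:
R_inner film = 1/(h_i·A) = 1/(11.9×6.1) = 0.01378 K/W
R_cast iron = L/(kA) = 0.0049/(53.6×6.1) = 1.499×10^-5 K/W
R_mineral wool = L/(kA) = 0.05/(0.0404×6.1) = 0.2029 K/W
R_outer film = 1/(h_o·A) = 1/(28.3×6.1) = 0.005793 K/W
R_total = 0.2225 K/W
Q = ΔT / R_total = 135 / 0.2225

Q ≈ 607 W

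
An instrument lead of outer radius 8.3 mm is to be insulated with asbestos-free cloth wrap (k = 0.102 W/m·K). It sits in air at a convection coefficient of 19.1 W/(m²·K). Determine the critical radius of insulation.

For a cylinder r_cr = k/h = 0.102/19.1
r_cr = 5.34 mm; since the bare radius (8.3 mm) is above r_cr, any added insulation will reduce heat loss.

r_cr ≈ 5.34 mm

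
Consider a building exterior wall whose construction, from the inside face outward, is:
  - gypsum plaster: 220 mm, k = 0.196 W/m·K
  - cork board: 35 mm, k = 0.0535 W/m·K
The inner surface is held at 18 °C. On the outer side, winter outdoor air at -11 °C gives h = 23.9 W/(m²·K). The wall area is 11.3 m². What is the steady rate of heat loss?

Using the resistance-network approach (series):
R_gypsum plaster = L/(kA) = 0.22/(0.196×11.3) = 0.09933 K/W
R_cork board = L/(kA) = 0.035/(0.0535×11.3) = 0.05789 K/W
R_outer film = 1/(h_o·A) = 1/(23.9×11.3) = 0.003703 K/W
R_total = 0.1609 K/W
Q = ΔT / R_total = 29 / 0.1609

Q ≈ 180 W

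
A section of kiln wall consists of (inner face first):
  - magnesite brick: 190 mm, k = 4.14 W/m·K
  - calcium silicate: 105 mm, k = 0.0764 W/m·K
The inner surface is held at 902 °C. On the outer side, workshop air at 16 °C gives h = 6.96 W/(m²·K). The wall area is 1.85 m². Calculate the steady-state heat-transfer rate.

Q ≈ 1050 W

Model the wall as resistances in series:
R_magnesite brick = L/(kA) = 0.19/(4.14×1.85) = 0.02481 K/W
R_calcium silicate = L/(kA) = 0.105/(0.0764×1.85) = 0.7429 K/W
R_outer film = 1/(h_o·A) = 1/(6.96×1.85) = 0.07766 K/W
R_total = 0.8454 K/W
Q = ΔT / R_total = 886 / 0.8454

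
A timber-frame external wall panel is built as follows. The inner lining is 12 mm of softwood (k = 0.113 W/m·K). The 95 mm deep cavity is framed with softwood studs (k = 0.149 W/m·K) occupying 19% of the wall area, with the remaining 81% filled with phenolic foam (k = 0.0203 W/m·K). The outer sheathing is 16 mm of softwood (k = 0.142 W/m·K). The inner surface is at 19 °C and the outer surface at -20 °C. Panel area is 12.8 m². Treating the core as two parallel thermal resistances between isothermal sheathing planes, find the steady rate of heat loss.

Q ≈ 213 W

Sheathing layers in series; stud and cavity paths in parallel between them.
R_inner = 0.012/(0.113×12.8) = 0.008296 K/W
R_stud  = 0.095/(0.149×0.19×12.8) = 0.2622 K/W
R_cav   = 0.095/(0.0203×0.81×12.8) = 0.4514 K/W
1/R_core = 1/R_stud + 1/R_cav → R_core = 0.1658 K/W
R_outer = 0.016/(0.142×12.8) = 0.008803 K/W
R_total = 0.1829 K/W
Q = ΔT/R_total = 39/0.1829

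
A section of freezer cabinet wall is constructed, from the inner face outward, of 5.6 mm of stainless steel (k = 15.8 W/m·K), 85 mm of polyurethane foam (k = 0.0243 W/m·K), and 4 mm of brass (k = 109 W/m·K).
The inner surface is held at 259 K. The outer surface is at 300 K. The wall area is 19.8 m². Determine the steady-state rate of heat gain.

Thermal resistances in series:
R_stainless steel = L/(kA) = 0.0056/(15.8×19.8) = 1.79×10^-5 K/W
R_polyurethane foam = L/(kA) = 0.085/(0.0243×19.8) = 0.1767 K/W
R_brass = L/(kA) = 0.004/(109×19.8) = 1.853×10^-6 K/W
R_total = 0.1767 K/W
Q = ΔT / R_total = 41 / 0.1767

Q ≈ 232 W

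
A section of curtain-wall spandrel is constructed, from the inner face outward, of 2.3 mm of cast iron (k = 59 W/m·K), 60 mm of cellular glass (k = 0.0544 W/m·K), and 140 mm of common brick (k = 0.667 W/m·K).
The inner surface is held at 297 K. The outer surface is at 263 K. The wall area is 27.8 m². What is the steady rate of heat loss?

Series thermal resistances:
R_cast iron = L/(kA) = 0.0023/(59×27.8) = 1.402×10^-6 K/W
R_cellular glass = L/(kA) = 0.06/(0.0544×27.8) = 0.03967 K/W
R_common brick = L/(kA) = 0.14/(0.667×27.8) = 0.00755 K/W
R_total = 0.04723 K/W
Q = ΔT / R_total = 34 / 0.04723

Q ≈ 720 W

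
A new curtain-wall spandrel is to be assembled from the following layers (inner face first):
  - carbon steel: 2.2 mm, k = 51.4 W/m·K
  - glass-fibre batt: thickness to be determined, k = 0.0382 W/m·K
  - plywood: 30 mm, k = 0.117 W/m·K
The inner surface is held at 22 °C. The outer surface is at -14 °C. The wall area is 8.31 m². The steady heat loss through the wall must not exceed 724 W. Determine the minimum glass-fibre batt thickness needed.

L ≈ 5.99 mm

Thermal resistances in series:
R_carbon steel = L/(kA) = 0.0022/(51.4×8.31) = 5.151×10^-6 K/W
R_plywood = L/(kA) = 0.03/(0.117×8.31) = 0.03086 K/W
Sum of the known resistances R_other = 0.03086 K/W
Required total resistance R_tot = ΔT/Q_allow = 36/724 = 0.04972 K/W
R_glass-fibre batt = R_tot − R_other = 0.01886 K/W
L = R·k·A = 0.01886×0.0382×8.31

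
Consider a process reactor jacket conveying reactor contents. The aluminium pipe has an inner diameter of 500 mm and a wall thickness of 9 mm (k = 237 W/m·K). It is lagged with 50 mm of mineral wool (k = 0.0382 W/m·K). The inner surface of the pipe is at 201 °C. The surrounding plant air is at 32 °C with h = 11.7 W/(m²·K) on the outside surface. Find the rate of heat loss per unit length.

q′ ≈ 217 W/m

Per-layer cylindrical resistances, series-summed:
R_aluminium pipe wall = ln(259/250)/(2π×237×1) = 2.375×10^-5 K/W
R_mineral wool = ln(309/259)/(2π×0.0382×1) = 0.7354 K/W
R_outer film = 1/(h_o·2πr_oL) = 1/(11.7×2π×0.309×1) = 0.04402 K/W
R_total = 0.7795 K/W
Q = ΔT/R_total = 169/0.7795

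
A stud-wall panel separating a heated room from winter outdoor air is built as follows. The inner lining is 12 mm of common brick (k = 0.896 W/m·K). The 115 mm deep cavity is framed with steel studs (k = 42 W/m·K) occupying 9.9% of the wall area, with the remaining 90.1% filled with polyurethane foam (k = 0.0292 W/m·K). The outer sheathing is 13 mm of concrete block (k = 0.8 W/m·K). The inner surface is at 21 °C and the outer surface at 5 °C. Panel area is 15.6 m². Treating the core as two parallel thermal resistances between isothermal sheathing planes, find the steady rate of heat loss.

Sheathing layers in series; stud and cavity paths in parallel between them.
R_inner = 0.012/(0.896×15.6) = 8.585×10^-4 K/W
R_stud  = 0.115/(42×0.099×15.6) = 0.001773 K/W
R_cav   = 0.115/(0.0292×0.901×15.6) = 0.2802 K/W
1/R_core = 1/R_stud + 1/R_cav → R_core = 0.001762 K/W
R_outer = 0.013/(0.8×15.6) = 0.001042 K/W
R_total = 0.003662 K/W
Q = ΔT/R_total = 16/0.003662

Q ≈ 4370 W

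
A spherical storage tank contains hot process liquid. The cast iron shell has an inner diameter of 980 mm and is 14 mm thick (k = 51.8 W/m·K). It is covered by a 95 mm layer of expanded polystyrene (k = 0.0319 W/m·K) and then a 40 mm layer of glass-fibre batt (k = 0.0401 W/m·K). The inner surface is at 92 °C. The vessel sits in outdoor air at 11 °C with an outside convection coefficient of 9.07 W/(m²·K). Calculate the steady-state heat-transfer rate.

Q ≈ 79.9 W

Radial (spherical) resistances in series:
R_cast iron shell = (1/0.49 − 1/0.504)/(4π×51.8) = 8.709×10^-5 K/W
R_expanded polystyrene = (1/0.504 − 1/0.599)/(4π×0.0319) = 0.785 K/W
R_glass-fibre batt = (1/0.599 − 1/0.639)/(4π×0.0401) = 0.2074 K/W
R_outer film = 1/(h·4πr_o²) = 1/(9.07×4π×0.639²) = 0.02149 K/W
R_total = 1.014 K/W
Q = ΔT/R_total = 81/1.014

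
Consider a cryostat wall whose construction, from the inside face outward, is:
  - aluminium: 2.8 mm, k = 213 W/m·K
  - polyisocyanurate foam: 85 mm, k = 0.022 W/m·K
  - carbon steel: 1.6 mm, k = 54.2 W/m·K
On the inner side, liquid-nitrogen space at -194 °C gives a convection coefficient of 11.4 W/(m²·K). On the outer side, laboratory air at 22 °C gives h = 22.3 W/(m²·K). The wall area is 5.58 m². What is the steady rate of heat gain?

Q ≈ 302 W

Thermal resistances in series:
R_inner film = 1/(h_i·A) = 1/(11.4×5.58) = 0.01572 K/W
R_aluminium = L/(kA) = 0.0028/(213×5.58) = 2.356×10^-6 K/W
R_polyisocyanurate foam = L/(kA) = 0.085/(0.022×5.58) = 0.6924 K/W
R_carbon steel = L/(kA) = 0.0016/(54.2×5.58) = 5.29×10^-6 K/W
R_outer film = 1/(h_o·A) = 1/(22.3×5.58) = 0.008036 K/W
R_total = 0.7162 K/W
Q = ΔT / R_total = 216 / 0.7162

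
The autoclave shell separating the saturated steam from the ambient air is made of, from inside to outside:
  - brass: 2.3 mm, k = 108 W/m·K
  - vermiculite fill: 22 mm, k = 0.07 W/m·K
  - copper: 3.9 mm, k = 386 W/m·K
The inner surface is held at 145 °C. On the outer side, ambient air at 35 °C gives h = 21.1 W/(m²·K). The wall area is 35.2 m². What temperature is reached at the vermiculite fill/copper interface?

Using the resistance-network approach (series):
R_brass = L/(kA) = 0.0023/(108×35.2) = 6.05×10^-7 K/W
R_vermiculite fill = L/(kA) = 0.022/(0.07×35.2) = 0.008929 K/W
R_copper = L/(kA) = 0.0039/(386×35.2) = 2.87×10^-7 K/W
R_outer film = 1/(h_o·A) = 1/(21.1×35.2) = 0.001346 K/W
R_total = 0.01028 K/W;  Q = ΔT/R_total = 110/0.01028 = 10700 W
T_interface = T_inner − Q·ΣR(inner→interface) = 145 − 10700×0.008929

T ≈ 49.4 °C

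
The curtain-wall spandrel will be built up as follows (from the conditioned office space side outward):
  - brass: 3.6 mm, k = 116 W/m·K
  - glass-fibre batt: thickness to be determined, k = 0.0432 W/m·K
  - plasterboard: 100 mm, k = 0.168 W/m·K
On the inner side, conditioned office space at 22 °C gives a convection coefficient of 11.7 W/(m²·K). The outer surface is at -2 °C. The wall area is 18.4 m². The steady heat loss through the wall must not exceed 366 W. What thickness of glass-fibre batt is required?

Using the resistance-network approach (series):
R_inner film = 1/(h_i·A) = 1/(11.7×18.4) = 0.004645 K/W
R_brass = L/(kA) = 0.0036/(116×18.4) = 1.687×10^-6 K/W
R_plasterboard = L/(kA) = 0.1/(0.168×18.4) = 0.03235 K/W
Sum of the known resistances R_other = 0.037 K/W
Required total resistance R_tot = ΔT/Q_allow = 24/366 = 0.06557 K/W
R_glass-fibre batt = R_tot − R_other = 0.02858 K/W
L = R·k·A = 0.02858×0.0432×18.4

L ≈ 22.7 mm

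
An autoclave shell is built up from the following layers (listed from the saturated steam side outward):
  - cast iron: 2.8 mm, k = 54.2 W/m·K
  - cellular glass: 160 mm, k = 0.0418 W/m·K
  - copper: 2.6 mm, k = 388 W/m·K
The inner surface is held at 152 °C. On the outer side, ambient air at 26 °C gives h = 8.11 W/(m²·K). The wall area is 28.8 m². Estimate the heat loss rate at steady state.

Q ≈ 918 W

Treating each layer as a thermal resistance in series:
R_cast iron = L/(kA) = 0.0028/(54.2×28.8) = 1.794×10^-6 K/W
R_cellular glass = L/(kA) = 0.16/(0.0418×28.8) = 0.1329 K/W
R_copper = L/(kA) = 0.0026/(388×28.8) = 2.327×10^-7 K/W
R_outer film = 1/(h_o·A) = 1/(8.11×28.8) = 0.004281 K/W
R_total = 0.1372 K/W
Q = ΔT / R_total = 126 / 0.1372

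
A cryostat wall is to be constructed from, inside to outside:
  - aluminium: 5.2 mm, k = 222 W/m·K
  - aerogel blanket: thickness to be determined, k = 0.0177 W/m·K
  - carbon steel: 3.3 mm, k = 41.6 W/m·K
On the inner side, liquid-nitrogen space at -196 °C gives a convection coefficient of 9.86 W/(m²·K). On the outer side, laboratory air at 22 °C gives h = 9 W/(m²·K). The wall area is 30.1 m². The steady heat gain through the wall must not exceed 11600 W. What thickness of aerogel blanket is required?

Using the resistance-network approach (series):
R_inner film = 1/(h_i·A) = 1/(9.86×30.1) = 0.003369 K/W
R_aluminium = L/(kA) = 0.0052/(222×30.1) = 7.782×10^-7 K/W
R_carbon steel = L/(kA) = 0.0033/(41.6×30.1) = 2.635×10^-6 K/W
R_outer film = 1/(h_o·A) = 1/(9×30.1) = 0.003691 K/W
Sum of the known resistances R_other = 0.007064 K/W
Required total resistance R_tot = ΔT/Q_allow = 218/11600 = 0.01879 K/W
R_aerogel blanket = R_tot − R_other = 0.01173 K/W
L = R·k·A = 0.01173×0.0177×30.1

L ≈ 6.25 mm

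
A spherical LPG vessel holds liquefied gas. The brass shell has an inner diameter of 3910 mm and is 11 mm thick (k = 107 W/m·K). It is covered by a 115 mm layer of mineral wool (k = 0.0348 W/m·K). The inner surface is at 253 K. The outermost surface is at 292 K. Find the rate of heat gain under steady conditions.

Q ≈ 607 W

Spherical conduction: R = (1/r_in − 1/r_out)/(4πk) per layer; series-sum.
R_brass shell = (1/1.955 − 1/1.966)/(4π×107) = 2.128×10^-6 K/W
R_mineral wool = (1/1.966 − 1/2.081)/(4π×0.0348) = 0.06428 K/W
R_total = 0.06428 K/W
Q = ΔT/R_total = 39/0.06428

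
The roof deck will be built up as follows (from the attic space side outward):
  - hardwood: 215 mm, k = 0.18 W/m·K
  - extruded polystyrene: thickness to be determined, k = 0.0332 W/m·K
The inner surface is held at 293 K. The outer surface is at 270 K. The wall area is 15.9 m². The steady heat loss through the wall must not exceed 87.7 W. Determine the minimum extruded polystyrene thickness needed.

L ≈ 98.8 mm

Series thermal resistances:
R_hardwood = L/(kA) = 0.215/(0.18×15.9) = 0.07512 K/W
Sum of the known resistances R_other = 0.07512 K/W
Required total resistance R_tot = ΔT/Q_allow = 23/87.7 = 0.2623 K/W
R_extruded polystyrene = R_tot − R_other = 0.1871 K/W
L = R·k·A = 0.1871×0.0332×15.9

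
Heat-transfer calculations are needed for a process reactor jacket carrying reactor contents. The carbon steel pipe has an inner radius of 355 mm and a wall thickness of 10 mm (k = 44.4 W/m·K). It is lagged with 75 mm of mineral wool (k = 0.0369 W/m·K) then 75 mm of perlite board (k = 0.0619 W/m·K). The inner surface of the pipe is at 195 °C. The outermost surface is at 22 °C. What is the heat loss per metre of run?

Cylindrical conduction, so R = ln(r₂/r₁)/(2πkL) per layer, in series:
R_carbon steel pipe wall = ln(365/355)/(2π×44.4×1) = 9.958×10^-5 K/W
R_mineral wool = ln(440/365)/(2π×0.0369×1) = 0.806 K/W
R_perlite board = ln(515/440)/(2π×0.0619×1) = 0.4047 K/W
R_total = 1.211 K/W
Q = ΔT/R_total = 173/1.211

q′ ≈ 143 W/m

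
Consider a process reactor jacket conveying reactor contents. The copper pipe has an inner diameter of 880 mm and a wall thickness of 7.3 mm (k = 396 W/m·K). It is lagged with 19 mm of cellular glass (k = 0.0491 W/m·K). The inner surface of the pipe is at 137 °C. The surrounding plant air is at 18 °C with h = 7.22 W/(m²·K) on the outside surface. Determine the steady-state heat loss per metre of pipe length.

Treating each annulus and film as a series resistance:
R_copper pipe wall = ln(447.3/440)/(2π×396×1) = 6.613×10^-6 K/W
R_cellular glass = ln(466.3/447.3)/(2π×0.0491×1) = 0.1348 K/W
R_outer film = 1/(h_o·2πr_oL) = 1/(7.22×2π×0.4663×1) = 0.04727 K/W
R_total = 0.1821 K/W
Q = ΔT/R_total = 119/0.1821

q′ ≈ 653 W/m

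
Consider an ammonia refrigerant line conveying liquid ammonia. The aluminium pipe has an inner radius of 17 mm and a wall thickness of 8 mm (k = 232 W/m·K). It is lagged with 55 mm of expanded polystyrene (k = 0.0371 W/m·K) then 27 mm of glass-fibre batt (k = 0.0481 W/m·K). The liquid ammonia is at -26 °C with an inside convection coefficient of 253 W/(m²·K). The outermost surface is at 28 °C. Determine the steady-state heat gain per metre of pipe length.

Radial resistances (cylindrical: R_cond = ln(r_o/r_i)/(2πkL), R_conv = 1/(h·2πrL)):
R_inner film = 1/(h_i·2πr₁L) = 1/(253×2π×0.017×1) = 0.037 K/W
R_aluminium pipe wall = ln(25/17)/(2π×232×1) = 2.646×10^-4 K/W
R_expanded polystyrene = ln(80/25)/(2π×0.0371×1) = 4.99 K/W
R_glass-fibre batt = ln(107/80)/(2π×0.0481×1) = 0.9622 K/W
R_total = 5.989 K/W
Q = ΔT/R_total = 54/5.989

q′ ≈ 9.02 W/m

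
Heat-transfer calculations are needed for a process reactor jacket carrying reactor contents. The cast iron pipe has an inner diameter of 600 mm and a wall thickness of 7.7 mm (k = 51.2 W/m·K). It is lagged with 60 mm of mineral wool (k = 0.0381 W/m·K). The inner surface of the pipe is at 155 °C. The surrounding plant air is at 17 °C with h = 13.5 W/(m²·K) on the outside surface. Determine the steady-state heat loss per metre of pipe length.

q′ ≈ 178 W/m

Treating each annulus and film as a series resistance:
R_cast iron pipe wall = ln(307.7/300)/(2π×51.2×1) = 7.878×10^-5 K/W
R_mineral wool = ln(367.7/307.7)/(2π×0.0381×1) = 0.7442 K/W
R_outer film = 1/(h_o·2πr_oL) = 1/(13.5×2π×0.3677×1) = 0.03206 K/W
R_total = 0.7763 K/W
Q = ΔT/R_total = 138/0.7763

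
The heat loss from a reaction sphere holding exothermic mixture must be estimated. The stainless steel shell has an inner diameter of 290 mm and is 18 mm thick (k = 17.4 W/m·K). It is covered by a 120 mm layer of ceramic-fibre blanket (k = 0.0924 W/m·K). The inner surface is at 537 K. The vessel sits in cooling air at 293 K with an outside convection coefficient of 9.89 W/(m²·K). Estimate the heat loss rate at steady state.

Radial (spherical) resistances in series:
R_stainless steel shell = (1/0.145 − 1/0.163)/(4π×17.4) = 0.003483 K/W
R_ceramic-fibre blanket = (1/0.163 − 1/0.283)/(4π×0.0924) = 2.24 K/W
R_outer film = 1/(h·4πr_o²) = 1/(9.89×4π×0.283²) = 0.1005 K/W
R_total = 2.344 K/W
Q = ΔT/R_total = 244/2.344

Q ≈ 104 W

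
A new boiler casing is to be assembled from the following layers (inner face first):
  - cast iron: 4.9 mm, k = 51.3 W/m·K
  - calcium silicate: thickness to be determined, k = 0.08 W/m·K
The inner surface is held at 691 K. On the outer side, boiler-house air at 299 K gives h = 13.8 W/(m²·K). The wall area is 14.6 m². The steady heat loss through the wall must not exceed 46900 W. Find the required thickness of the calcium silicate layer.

L ≈ 3.96 mm

Series thermal resistances:
R_cast iron = L/(kA) = 0.0049/(51.3×14.6) = 6.542×10^-6 K/W
R_outer film = 1/(h_o·A) = 1/(13.8×14.6) = 0.004963 K/W
Sum of the known resistances R_other = 0.00497 K/W
Required total resistance R_tot = ΔT/Q_allow = 392/46900 = 0.008358 K/W
R_calcium silicate = R_tot − R_other = 0.003388 K/W
L = R·k·A = 0.003388×0.08×14.6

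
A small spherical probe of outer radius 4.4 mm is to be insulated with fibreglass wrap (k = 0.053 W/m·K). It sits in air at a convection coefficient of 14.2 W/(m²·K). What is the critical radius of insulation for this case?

r_cr ≈ 7.46 mm

For a sphere r_cr = 2k/h = 2×0.053/14.2
r_cr = 7.46 mm; since the bare radius (4.4 mm) is below r_cr, adding a thin layer of insulation will *increase* heat loss.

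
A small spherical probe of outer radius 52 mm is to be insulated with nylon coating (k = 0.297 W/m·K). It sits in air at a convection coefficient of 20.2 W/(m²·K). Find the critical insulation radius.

r_cr ≈ 29.4 mm

For a sphere r_cr = 2k/h = 2×0.297/20.2
r_cr = 29.4 mm; since the bare radius (52 mm) is above r_cr, any added insulation will reduce heat loss.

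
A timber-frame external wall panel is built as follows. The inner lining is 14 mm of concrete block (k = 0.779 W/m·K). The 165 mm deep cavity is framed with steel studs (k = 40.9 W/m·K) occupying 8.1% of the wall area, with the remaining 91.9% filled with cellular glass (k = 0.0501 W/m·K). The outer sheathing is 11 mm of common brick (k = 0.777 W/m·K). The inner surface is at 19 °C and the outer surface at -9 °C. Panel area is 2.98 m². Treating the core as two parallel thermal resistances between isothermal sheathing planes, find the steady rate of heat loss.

Sheathing layers in series; stud and cavity paths in parallel between them.
R_inner = 0.014/(0.779×2.98) = 0.006031 K/W
R_stud  = 0.165/(40.9×0.081×2.98) = 0.01671 K/W
R_cav   = 0.165/(0.0501×0.919×2.98) = 1.203 K/W
1/R_core = 1/R_stud + 1/R_cav → R_core = 0.01648 K/W
R_outer = 0.011/(0.777×2.98) = 0.004751 K/W
R_total = 0.02727 K/W
Q = ΔT/R_total = 28/0.02727

Q ≈ 1030 W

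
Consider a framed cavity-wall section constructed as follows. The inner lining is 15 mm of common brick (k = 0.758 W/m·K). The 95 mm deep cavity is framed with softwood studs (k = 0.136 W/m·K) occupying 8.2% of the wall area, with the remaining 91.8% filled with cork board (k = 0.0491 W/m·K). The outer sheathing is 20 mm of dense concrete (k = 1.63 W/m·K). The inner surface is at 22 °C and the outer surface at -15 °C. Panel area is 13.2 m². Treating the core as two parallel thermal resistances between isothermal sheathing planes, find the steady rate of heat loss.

Q ≈ 284 W

Sheathing layers in series; stud and cavity paths in parallel between them.
R_inner = 0.015/(0.758×13.2) = 0.001499 K/W
R_stud  = 0.095/(0.136×0.082×13.2) = 0.6454 K/W
R_cav   = 0.095/(0.0491×0.918×13.2) = 0.1597 K/W
1/R_core = 1/R_stud + 1/R_cav → R_core = 0.128 K/W
R_outer = 0.02/(1.63×13.2) = 9.295×10^-4 K/W
R_total = 0.1304 K/W
Q = ΔT/R_total = 37/0.1304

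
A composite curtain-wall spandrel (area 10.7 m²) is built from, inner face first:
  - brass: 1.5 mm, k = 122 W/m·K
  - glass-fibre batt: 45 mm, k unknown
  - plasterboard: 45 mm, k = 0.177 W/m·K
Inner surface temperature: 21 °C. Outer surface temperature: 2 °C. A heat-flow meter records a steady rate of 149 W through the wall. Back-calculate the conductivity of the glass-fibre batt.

Series thermal resistances:
R_brass = L/(kA) = 0.0015/(122×10.7) = 1.149×10^-6 K/W
R_plasterboard = L/(kA) = 0.045/(0.177×10.7) = 0.02376 K/W
Sum of known resistances R_other = 0.02376 K/W
Total R = ΔT/Q = 19/149 = 0.1275 K/W
R_glass-fibre batt = R_total − R_other = 0.1038 K/W
k = L/(R·A) = 0.045/(0.1038×10.7)

k ≈ 0.0405 W/(m·K)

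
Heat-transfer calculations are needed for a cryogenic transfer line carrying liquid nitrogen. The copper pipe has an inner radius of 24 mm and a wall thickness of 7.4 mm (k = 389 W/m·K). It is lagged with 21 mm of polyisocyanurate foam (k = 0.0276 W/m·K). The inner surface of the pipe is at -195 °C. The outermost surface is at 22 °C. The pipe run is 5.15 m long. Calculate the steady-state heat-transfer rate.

Q ≈ 378 W

For a radial system each layer contributes R = ln(r_out/r_in)/(2πkL); films add R = 1/(hA).
R_copper pipe wall = ln(31.4/24)/(2π×389×5.15) = 2.135×10^-5 K/W
R_polyisocyanurate foam = ln(52.4/31.4)/(2π×0.0276×5.15) = 0.5734 K/W
R_total = 0.5734 K/W
Q = ΔT/R_total = 217/0.5734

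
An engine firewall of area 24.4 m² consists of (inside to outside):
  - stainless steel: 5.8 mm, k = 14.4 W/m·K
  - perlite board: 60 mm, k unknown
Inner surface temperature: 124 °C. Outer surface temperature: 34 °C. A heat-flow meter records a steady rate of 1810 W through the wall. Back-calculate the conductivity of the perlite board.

Using the resistance-network approach (series):
R_stainless steel = L/(kA) = 0.0058/(14.4×24.4) = 1.651×10^-5 K/W
Sum of known resistances R_other = 1.651×10^-5 K/W
Total R = ΔT/Q = 90/1810 = 0.04972 K/W
R_perlite board = R_total − R_other = 0.04971 K/W
k = L/(R·A) = 0.06/(0.04971×24.4)

k ≈ 0.0495 W/(m·K)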